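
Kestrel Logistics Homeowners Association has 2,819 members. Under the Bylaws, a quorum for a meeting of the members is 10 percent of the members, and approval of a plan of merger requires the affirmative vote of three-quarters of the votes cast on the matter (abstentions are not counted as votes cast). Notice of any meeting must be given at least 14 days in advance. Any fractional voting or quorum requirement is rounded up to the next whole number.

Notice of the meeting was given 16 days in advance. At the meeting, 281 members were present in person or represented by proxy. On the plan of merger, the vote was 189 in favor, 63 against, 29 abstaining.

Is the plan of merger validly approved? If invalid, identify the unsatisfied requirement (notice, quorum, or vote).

Invalid — quorum requirement not satisfied.

Notice: 16 days given; 14 required. Satisfied.
Quorum: 10% of 2,819 = 281.90, rounded up to 282; 281 present. Not satisfied.
Vote: requires three-fourths of the votes cast (281 − 29 abstaining = 252); 3/4 of 252 = 189, so 189 needed; 189 in favor. Satisfied.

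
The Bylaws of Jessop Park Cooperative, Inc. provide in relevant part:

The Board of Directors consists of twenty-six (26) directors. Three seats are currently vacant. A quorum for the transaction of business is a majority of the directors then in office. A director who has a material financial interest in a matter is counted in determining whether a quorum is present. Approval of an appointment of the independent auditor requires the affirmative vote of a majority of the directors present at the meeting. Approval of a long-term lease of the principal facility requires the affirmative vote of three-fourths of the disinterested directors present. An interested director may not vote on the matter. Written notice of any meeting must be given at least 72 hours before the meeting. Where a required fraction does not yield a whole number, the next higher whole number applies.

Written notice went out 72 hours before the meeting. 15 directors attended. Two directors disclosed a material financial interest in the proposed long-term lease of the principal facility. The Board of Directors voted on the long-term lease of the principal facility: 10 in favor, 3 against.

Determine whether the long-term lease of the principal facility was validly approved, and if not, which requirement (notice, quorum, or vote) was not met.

Notice: 72 hours given; 72 required (72 ≥ 72). Satisfied.
Quorum: 15 present (interested directors count toward quorum); quorum is 12. Satisfied.
Vote: the long-term lease of the principal facility requires three-fourths of the disinterested directors present (15 − 2 = 13). 3/4 of 13 = 9.75, rounded up to 10, so 10 affirmative votes are needed; 10 voted in favor. Satisfied.

Valid — all requirements satisfied.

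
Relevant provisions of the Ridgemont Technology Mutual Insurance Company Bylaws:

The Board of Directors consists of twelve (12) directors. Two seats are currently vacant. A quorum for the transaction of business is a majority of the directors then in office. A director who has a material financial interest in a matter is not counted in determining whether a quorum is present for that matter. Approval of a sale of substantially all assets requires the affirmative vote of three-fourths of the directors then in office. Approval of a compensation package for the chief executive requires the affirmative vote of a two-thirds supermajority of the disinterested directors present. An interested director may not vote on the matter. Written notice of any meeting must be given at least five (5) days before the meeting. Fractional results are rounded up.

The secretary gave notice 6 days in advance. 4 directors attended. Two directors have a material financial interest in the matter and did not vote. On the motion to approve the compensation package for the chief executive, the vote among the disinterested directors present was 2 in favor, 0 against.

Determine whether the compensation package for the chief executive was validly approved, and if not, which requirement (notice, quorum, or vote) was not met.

Invalid — quorum requirement not satisfied.

Notice: 6 days given; 5 required (6 ≥ 5). Satisfied.
Quorum: 4 present, but the 2 interested directors do not count, leaving 2. Quorum is 6. Not satisfied.
Vote: the compensation package for the chief executive requires two-thirds of the disinterested directors present (4 − 2 = 2). 2/3 of 2 = 1.33, rounded up to 2, so 2 affirmative votes are needed; 2 voted in favor. Satisfied. (Moot — without a quorum no business can be validly transacted.)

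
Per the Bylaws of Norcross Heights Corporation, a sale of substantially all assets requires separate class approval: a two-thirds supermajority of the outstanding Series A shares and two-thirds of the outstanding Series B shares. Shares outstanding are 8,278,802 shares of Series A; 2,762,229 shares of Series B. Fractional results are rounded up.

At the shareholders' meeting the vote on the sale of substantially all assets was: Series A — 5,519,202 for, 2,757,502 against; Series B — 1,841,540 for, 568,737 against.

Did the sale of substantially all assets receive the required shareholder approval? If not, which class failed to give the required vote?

Approved — every class gave the required vote.

Series A: 2/3 of 8278802 = 5519201.33, rounded up to 5519202; 5,519,202 required, 5,519,202 in favor — approved.
Series B: 2/3 of 2762229 = 1841486; 1,841,486 required, 1,841,540 in favor — approved.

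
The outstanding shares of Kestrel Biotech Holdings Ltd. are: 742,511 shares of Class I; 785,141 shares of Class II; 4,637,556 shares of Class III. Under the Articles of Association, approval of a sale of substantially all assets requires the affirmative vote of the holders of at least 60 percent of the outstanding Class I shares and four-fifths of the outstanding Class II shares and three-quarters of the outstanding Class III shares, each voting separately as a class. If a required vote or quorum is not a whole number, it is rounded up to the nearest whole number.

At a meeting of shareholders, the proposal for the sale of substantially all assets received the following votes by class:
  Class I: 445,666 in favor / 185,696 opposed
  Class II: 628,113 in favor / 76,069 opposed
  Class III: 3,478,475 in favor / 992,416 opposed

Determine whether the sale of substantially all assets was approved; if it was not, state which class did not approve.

Approved — every class gave the required vote.

Class I: 3/5 of 742511 = 445506.60, rounded up to 445507; 445,507 required, 445,666 in favor — approved.
Class II: 4/5 of 785141 = 628112.80, rounded up to 628113; 628,113 required, 628,113 in favor — approved.
Class III: 3/4 of 4637556 = 3478167; 3,478,167 required, 3,478,475 in favor — approved.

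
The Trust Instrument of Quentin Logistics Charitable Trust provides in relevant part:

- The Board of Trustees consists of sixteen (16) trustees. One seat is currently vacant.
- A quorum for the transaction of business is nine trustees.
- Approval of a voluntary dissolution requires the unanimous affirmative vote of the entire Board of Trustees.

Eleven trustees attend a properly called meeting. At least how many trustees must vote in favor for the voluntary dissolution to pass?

16

The voluntary dissolution requires the unanimous vote of the entire Board of Trustees (16).
Unanimous means all 16.
(Only 11 can vote, so the voluntary dissolution cannot pass at this meeting, but the required vote is still 16.)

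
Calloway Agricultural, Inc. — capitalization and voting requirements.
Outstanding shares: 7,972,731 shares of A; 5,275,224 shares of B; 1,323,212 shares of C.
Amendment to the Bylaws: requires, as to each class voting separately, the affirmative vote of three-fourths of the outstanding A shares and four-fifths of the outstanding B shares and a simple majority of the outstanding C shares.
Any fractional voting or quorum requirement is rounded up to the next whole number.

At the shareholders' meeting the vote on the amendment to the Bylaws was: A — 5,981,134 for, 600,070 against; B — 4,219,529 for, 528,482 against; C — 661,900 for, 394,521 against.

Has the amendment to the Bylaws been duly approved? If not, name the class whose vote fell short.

A: 3/4 of 7972731 = 5979548.25, rounded up to 5979549; 5,979,549 required, 5,981,134 in favor — approved.
B: 4/5 of 5275224 = 4220179.20, rounded up to 4220180; 4,220,180 required, 4,219,529 in favor — not approved.
C: a majority of 1323212 is 661607; 661,607 required, 661,900 in favor — approved.

Not approved — the B shares did not give the required vote.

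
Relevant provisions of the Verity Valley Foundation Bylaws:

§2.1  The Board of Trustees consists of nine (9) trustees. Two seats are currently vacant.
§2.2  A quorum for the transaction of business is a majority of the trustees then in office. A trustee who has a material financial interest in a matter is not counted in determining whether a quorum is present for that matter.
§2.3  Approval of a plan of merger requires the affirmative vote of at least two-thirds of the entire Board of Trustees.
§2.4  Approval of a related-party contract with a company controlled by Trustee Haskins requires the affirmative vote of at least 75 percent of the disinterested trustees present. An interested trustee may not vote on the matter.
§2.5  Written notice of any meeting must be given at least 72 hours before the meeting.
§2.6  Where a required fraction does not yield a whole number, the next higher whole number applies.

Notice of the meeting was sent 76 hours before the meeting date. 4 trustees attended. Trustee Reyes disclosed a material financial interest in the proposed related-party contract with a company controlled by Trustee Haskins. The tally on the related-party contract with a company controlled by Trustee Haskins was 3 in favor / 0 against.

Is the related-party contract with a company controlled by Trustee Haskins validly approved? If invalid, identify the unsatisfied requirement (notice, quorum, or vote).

Notice: 76 hours given; 72 required (76 ≥ 72). Satisfied.
Quorum: 4 present, but the 1 interested trustee does not count, leaving 3. Quorum is 4. Not satisfied.
Vote: the related-party contract with a company controlled by Trustee Haskins requires three-fourths of the disinterested trustees present (4 − 1 = 3). 3/4 of 3 = 2.25, rounded up to 3, so 3 affirmative votes are needed; 3 voted in favor. Satisfied. (Moot — without a quorum no business can be validly transacted.)

Invalid — quorum requirement not satisfied.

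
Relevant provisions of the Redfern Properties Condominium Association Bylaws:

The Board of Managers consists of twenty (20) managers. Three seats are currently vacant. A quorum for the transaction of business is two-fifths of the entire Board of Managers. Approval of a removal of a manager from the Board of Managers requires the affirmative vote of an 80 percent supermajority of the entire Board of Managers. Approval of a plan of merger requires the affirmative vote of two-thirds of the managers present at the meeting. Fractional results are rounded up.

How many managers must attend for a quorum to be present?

2/5 of 20 = 8.

8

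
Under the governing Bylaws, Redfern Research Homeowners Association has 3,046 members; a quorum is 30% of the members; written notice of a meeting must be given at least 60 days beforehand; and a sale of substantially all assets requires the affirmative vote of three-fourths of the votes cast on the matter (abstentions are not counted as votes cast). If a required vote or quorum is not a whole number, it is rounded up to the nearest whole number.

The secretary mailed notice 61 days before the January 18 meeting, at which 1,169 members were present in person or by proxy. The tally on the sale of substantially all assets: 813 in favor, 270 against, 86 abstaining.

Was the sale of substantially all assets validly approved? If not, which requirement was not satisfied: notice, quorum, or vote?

Valid — all requirements satisfied.

Notice: 61 days given; 60 required. Satisfied.
Quorum: 30% of 3,046 = 913.80, rounded up to 914; 1,169 present. Satisfied.
Vote: requires three-fourths of the votes cast (1,169 − 86 abstaining = 1,083); 3/4 of 1083 = 812.25, rounded up to 813, so 813 needed; 813 in favor. Satisfied.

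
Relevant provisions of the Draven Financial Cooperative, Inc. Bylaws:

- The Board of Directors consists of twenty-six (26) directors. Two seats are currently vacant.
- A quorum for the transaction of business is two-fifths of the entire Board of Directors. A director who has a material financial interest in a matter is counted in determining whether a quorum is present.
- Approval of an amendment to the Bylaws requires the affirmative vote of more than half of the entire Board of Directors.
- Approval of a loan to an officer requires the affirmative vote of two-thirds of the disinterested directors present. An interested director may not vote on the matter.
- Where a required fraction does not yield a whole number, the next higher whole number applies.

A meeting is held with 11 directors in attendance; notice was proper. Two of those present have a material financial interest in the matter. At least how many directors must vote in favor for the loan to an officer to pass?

The loan to an officer requires two-thirds of the disinterested directors present (11 − 2 = 9).
2/3 of 9 = 6.

6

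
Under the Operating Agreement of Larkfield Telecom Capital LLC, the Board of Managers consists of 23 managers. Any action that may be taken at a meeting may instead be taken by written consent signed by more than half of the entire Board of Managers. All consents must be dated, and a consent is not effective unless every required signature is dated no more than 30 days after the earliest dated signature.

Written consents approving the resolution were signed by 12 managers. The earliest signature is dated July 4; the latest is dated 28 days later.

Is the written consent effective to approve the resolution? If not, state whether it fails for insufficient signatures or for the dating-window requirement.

Signatures required: more than half of 23 — a majority of 23 is 12, so 12 needed; 12 signed. Sufficient.
Dating window: the latest signature is 28 days after the earliest; the limit is 30 days. Within the window.

Effective — both the signature and dating-window requirements are satisfied.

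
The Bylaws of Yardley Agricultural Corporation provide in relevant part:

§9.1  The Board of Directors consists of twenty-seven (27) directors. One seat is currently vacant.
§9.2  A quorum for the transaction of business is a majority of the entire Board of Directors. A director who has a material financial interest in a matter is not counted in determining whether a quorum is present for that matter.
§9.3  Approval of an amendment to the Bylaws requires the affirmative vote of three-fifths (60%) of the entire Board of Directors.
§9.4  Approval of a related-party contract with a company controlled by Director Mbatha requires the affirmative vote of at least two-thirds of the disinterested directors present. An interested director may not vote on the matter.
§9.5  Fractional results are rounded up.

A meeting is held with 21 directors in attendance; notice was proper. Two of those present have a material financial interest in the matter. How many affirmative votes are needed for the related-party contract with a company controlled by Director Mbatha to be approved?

The related-party contract with a company controlled by Director Mbatha requires two-thirds of the disinterested directors present (21 − 2 = 19).
2/3 of 19 = 12.67, rounded up to 13.

13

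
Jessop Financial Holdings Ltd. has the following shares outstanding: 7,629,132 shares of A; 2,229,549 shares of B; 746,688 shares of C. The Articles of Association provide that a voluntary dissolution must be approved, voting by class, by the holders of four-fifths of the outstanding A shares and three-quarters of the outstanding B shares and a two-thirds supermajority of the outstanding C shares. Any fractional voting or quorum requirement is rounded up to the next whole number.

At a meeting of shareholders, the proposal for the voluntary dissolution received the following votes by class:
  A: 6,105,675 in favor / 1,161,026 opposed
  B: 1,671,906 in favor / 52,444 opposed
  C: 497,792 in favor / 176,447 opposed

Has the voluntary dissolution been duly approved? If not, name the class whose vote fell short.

A: 4/5 of 7629132 = 6103305.60, rounded up to 6103306; 6,103,306 required, 6,105,675 in favor — approved.
B: 3/4 of 2229549 = 1672161.75, rounded up to 1672162; 1,672,162 required, 1,671,906 in favor — not approved.
C: 2/3 of 746688 = 497792; 497,792 required, 497,792 in favor — approved.

Not approved — the B shares did not give the required vote.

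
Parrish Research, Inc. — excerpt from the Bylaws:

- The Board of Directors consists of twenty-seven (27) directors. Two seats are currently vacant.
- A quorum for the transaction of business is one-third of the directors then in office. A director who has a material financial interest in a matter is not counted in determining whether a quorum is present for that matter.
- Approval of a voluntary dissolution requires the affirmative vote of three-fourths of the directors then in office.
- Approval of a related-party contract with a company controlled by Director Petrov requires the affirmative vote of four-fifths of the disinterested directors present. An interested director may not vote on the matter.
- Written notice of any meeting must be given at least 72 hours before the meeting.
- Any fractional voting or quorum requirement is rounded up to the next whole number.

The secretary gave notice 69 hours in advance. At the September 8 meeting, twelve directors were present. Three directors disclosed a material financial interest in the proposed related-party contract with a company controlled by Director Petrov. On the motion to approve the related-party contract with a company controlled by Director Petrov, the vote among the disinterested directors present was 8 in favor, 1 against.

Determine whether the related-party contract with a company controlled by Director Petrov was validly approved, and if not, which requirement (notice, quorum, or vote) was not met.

Notice: 69 hours given; 72 required (69 < 72). Not satisfied.
Quorum: 12 present, but the 3 interested directors do not count, leaving 9. Quorum is 9. Satisfied.
Vote: the related-party contract with a company controlled by Director Petrov requires four-fifths of the disinterested directors present (12 − 3 = 9). 4/5 of 9 = 7.20, rounded up to 8, so 8 affirmative votes are needed; 8 voted in favor. Satisfied.

Invalid — notice requirement not satisfied.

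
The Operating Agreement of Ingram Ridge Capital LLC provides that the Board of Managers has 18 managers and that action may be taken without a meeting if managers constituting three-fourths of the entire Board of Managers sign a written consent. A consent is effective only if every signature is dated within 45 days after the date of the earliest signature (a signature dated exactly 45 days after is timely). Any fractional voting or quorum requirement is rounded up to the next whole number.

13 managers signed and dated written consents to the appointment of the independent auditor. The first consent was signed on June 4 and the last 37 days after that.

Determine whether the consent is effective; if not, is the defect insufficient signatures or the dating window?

Signatures required: three-fourths of 18 — 3/4 of 18 = 13.50, rounded up to 14, so 14 needed; 13 signed. Insufficient.
Dating window: the latest signature is 37 days after the earliest; the limit is 45 days. Within the window.

Not effective — insufficient signatures.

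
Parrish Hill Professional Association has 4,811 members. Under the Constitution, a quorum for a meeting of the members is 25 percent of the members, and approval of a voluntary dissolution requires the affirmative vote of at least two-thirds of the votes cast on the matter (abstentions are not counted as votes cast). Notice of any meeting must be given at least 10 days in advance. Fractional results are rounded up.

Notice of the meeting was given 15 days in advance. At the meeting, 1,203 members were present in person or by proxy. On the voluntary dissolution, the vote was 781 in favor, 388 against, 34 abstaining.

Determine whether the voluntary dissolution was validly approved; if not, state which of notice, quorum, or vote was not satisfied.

Notice: 15 days given; 10 required. Satisfied.
Quorum: 25% of 4,811 = 1,202.75, rounded up to 1,203; 1,203 present. Satisfied.
Vote: requires two-thirds of the votes cast (1,203 − 34 abstaining = 1,169); 2/3 of 1169 = 779.33, rounded up to 780, so 780 needed; 781 in favor. Satisfied.

Valid — all requirements satisfied.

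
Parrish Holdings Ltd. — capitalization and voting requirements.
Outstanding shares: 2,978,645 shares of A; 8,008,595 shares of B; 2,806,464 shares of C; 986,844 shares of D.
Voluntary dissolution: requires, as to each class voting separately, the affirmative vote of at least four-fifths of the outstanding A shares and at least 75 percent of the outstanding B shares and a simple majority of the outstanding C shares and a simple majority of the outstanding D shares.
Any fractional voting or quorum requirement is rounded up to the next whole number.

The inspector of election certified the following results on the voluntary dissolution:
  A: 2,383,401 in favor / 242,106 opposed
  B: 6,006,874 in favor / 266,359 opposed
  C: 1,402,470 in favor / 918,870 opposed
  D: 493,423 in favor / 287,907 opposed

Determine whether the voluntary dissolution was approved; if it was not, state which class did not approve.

Not approved — the C shares did not give the required vote.

A: 4/5 of 2978645 = 2382916; 2,382,916 required, 2,383,401 in favor — approved.
B: 3/4 of 8008595 = 6006446.25, rounded up to 6006447; 6,006,447 required, 6,006,874 in favor — approved.
C: a majority of 2806464 is 1403233; 1,403,233 required, 1,402,470 in favor — not approved.
D: a majority of 986844 is 493423; 493,423 required, 493,423 in favor — approved.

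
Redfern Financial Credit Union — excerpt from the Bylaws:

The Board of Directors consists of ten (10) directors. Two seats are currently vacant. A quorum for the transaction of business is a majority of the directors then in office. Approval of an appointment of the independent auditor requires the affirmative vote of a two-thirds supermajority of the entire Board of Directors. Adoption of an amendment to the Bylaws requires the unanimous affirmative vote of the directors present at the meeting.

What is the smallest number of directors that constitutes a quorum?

5

A majority of 8 is 5.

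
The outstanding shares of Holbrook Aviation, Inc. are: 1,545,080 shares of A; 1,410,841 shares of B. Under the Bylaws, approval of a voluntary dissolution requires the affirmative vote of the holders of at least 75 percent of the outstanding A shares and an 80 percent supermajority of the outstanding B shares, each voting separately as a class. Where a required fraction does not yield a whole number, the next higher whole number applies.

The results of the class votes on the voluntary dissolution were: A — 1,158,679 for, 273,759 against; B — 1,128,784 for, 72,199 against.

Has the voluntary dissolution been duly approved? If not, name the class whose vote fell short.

Not approved — the A shares did not give the required vote.

A: 3/4 of 1545080 = 1158810; 1,158,810 required, 1,158,679 in favor — not approved.
B: 4/5 of 1410841 = 1128672.80, rounded up to 1128673; 1,128,673 required, 1,128,784 in favor — approved.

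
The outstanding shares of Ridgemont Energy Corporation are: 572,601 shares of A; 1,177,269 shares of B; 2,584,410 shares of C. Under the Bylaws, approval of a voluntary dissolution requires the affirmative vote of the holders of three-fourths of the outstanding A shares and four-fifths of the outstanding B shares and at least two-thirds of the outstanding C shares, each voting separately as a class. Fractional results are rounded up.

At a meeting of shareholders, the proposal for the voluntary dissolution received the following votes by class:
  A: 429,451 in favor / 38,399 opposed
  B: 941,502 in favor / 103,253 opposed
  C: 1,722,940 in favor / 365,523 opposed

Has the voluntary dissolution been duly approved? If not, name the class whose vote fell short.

A: 3/4 of 572601 = 429450.75, rounded up to 429451; 429,451 required, 429,451 in favor — approved.
B: 4/5 of 1177269 = 941815.20, rounded up to 941816; 941,816 required, 941,502 in favor — not approved.
C: 2/3 of 2584410 = 1722940; 1,722,940 required, 1,722,940 in favor — approved.

Not approved — the B shares did not give the required vote.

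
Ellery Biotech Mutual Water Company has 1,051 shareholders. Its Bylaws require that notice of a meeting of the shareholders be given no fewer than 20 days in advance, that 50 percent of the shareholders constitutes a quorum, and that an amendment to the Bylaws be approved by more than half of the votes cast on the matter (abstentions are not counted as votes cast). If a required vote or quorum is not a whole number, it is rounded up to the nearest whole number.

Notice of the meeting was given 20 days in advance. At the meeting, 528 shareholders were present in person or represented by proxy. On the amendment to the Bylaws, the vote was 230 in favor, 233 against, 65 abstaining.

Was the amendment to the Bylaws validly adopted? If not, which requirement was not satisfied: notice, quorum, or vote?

Invalid — vote requirement not satisfied.

Notice: 20 days given; 20 required. Satisfied.
Quorum: 50% of 1,051 = 525.50, rounded up to 526; 528 present. Satisfied.
Vote: requires a majority of the votes cast (528 − 65 abstaining = 463); a majority of 463 is 232, so 232 needed; 230 in favor. Not satisfied.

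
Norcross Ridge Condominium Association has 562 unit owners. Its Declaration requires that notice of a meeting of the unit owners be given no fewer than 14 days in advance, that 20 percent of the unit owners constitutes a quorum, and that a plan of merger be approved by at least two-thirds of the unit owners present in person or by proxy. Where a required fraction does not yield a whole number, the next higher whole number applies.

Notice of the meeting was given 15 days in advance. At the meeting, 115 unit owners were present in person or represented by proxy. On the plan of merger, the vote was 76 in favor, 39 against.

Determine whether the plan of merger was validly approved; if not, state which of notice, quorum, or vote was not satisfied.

Invalid — vote requirement not satisfied.

Notice: 15 days given; 14 required. Satisfied.
Quorum: 20% of 562 = 112.40, rounded up to 113; 115 present. Satisfied.
Vote: requires two-thirds of those present (115); 2/3 of 115 = 76.67, rounded up to 77, so 77 needed; 76 in favor. Not satisfied.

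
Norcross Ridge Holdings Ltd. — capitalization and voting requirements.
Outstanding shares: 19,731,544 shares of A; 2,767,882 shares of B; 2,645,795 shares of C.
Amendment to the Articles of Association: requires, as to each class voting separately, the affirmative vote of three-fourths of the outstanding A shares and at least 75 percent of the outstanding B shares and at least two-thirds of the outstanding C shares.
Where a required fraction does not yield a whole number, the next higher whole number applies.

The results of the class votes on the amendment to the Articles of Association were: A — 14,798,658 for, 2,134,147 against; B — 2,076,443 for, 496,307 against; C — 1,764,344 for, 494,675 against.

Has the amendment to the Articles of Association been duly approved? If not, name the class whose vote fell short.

Approved — every class gave the required vote.

A: 3/4 of 19731544 = 14798658; 14,798,658 required, 14,798,658 in favor — approved.
B: 3/4 of 2767882 = 2075911.50, rounded up to 2075912; 2,075,912 required, 2,076,443 in favor — approved.
C: 2/3 of 2645795 = 1763863.33, rounded up to 1763864; 1,763,864 required, 1,764,344 in favor — approved.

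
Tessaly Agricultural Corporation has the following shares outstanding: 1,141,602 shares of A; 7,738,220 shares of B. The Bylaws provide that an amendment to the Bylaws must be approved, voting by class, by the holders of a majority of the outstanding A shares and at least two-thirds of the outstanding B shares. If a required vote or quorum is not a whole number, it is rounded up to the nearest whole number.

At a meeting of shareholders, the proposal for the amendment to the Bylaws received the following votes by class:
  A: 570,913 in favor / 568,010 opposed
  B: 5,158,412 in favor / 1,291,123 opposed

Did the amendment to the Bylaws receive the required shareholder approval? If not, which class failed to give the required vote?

A: a majority of 1141602 is 570802; 570,802 required, 570,913 in favor — approved.
B: 2/3 of 7738220 = 5158813.33, rounded up to 5158814; 5,158,814 required, 5,158,412 in favor — not approved.

Not approved — the B shares did not give the required vote.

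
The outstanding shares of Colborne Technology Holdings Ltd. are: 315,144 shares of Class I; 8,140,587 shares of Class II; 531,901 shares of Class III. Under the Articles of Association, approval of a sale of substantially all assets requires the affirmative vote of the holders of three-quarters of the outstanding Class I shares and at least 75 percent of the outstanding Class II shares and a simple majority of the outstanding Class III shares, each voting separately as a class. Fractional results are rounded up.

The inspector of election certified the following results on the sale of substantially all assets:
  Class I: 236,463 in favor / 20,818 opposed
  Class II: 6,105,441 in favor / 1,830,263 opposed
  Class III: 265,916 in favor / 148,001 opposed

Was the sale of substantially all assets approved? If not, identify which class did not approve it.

Class I: 3/4 of 315144 = 236358; 236,358 required, 236,463 in favor — approved.
Class II: 3/4 of 8140587 = 6105440.25, rounded up to 6105441; 6,105,441 required, 6,105,441 in favor — approved.
Class III: a majority of 531901 is 265951; 265,951 required, 265,916 in favor — not approved.

Not approved — the Class III shares did not give the required vote.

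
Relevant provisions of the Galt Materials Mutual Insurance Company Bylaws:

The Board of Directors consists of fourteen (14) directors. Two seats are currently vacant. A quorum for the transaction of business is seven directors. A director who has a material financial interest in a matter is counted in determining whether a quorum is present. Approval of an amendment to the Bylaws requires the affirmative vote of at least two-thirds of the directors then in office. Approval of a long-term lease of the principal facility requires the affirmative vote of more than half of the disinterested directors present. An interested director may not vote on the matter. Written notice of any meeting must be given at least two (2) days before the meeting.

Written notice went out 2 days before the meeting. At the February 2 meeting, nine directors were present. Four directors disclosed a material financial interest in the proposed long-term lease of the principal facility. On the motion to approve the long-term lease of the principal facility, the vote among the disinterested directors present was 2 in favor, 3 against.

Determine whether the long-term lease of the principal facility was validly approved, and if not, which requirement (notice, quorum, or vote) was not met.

Notice: 2 days given; 2 required (2 ≥ 2). Satisfied.
Quorum: 9 present (interested directors count toward quorum); quorum is 7. Satisfied.
Vote: the long-term lease of the principal facility requires a majority of the disinterested directors present (9 − 4 = 5). A majority of 5 is 3, so 3 affirmative votes are needed; 2 voted in favor. Not satisfied.

Invalid — vote requirement not satisfied.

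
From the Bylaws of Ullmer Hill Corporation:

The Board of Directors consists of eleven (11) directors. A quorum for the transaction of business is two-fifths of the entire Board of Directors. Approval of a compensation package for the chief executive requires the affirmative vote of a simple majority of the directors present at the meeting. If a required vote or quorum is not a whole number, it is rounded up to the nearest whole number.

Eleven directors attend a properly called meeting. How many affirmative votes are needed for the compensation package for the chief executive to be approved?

The compensation package for the chief executive requires a majority of the directors present (11).
A majority of 11 is 6.

6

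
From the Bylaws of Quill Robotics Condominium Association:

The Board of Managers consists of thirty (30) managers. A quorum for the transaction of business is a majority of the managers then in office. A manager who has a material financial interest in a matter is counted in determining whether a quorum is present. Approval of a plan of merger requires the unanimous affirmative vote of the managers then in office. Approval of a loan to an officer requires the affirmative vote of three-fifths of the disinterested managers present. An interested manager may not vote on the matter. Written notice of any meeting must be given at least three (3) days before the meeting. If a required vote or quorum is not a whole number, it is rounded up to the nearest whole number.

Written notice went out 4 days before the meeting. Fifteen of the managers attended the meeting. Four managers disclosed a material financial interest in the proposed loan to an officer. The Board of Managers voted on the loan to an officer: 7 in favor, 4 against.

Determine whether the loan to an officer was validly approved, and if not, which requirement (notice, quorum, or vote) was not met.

Invalid — quorum requirement not satisfied.

Notice: 4 days given; 3 required (4 ≥ 3). Satisfied.
Quorum: 15 present (interested managers count toward quorum); quorum is 16. Not satisfied.
Vote: the loan to an officer requires three-fifths of the disinterested managers present (15 − 4 = 11). 3/5 of 11 = 6.60, rounded up to 7, so 7 affirmative votes are needed; 7 voted in favor. Satisfied. (Moot — without a quorum no business can be validly transacted.)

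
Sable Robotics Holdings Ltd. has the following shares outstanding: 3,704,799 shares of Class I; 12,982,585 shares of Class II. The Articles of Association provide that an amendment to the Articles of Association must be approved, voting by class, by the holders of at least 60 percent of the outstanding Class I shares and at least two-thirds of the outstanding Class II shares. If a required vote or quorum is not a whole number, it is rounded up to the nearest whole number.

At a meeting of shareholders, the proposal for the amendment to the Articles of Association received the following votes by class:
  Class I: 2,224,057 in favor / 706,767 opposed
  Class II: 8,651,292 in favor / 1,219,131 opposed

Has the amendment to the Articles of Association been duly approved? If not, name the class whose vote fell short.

Not approved — the Class II shares did not give the required vote.

Class I: 3/5 of 3704799 = 2222879.40, rounded up to 2222880; 2,222,880 required, 2,224,057 in favor — approved.
Class II: 2/3 of 12982585 = 8655056.67, rounded up to 8655057; 8,655,057 required, 8,651,292 in favor — not approved.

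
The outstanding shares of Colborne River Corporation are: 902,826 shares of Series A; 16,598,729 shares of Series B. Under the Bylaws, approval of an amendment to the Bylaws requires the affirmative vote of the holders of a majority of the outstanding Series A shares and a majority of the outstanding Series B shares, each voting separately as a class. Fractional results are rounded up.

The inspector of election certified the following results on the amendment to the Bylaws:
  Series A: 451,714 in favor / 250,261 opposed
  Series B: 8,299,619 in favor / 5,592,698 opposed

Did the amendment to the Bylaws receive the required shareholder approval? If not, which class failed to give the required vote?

Series A: a majority of 902826 is 451414; 451,414 required, 451,714 in favor — approved.
Series B: a majority of 16598729 is 8299365; 8,299,365 required, 8,299,619 in favor — approved.

Approved — every class gave the required vote.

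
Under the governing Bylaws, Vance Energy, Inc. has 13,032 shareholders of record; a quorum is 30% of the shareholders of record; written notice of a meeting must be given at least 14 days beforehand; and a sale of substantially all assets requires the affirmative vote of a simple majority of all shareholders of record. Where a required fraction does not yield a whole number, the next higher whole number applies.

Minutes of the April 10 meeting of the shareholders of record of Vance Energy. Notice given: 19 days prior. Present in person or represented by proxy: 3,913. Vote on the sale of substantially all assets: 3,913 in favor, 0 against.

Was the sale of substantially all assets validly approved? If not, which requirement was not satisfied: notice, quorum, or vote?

Notice: 19 days given; 14 required. Satisfied.
Quorum: 30% of 13,032 = 3,909.60, rounded up to 3,910; 3,913 present. Satisfied.
Vote: requires a majority of all shareholders of record (13,032); a majority of 13032 is 6517, so 6,517 needed; 3,913 in favor. Not satisfied.

Invalid — vote requirement not satisfied.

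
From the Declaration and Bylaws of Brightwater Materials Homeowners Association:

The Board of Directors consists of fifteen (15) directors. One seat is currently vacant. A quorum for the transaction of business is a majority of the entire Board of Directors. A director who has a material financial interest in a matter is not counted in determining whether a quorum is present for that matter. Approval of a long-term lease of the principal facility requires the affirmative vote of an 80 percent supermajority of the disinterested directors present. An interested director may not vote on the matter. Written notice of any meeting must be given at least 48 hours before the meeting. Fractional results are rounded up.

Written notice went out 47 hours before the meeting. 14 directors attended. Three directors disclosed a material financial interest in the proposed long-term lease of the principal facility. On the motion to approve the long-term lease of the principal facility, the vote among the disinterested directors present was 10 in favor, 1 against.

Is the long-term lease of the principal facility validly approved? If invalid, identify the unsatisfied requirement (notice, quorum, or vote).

Notice: 47 hours given; 48 required (47 < 48). Not satisfied.
Quorum: 14 present, but the 3 interested directors do not count, leaving 11. Quorum is 8. Satisfied.
Vote: the long-term lease of the principal facility requires four-fifths of the disinterested directors present (14 − 3 = 11). 4/5 of 11 = 8.80, rounded up to 9, so 9 affirmative votes are needed; 10 voted in favor. Satisfied.

Invalid — notice requirement not satisfied.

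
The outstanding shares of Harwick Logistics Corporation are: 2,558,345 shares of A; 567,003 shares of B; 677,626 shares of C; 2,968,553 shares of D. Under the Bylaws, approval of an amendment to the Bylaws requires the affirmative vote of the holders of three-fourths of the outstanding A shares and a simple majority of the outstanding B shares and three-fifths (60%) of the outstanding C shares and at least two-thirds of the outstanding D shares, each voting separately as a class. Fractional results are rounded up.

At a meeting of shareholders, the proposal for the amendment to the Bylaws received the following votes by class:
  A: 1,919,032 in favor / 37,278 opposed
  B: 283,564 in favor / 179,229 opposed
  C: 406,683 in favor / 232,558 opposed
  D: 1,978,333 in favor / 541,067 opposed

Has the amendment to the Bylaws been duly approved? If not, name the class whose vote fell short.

Not approved — the D shares did not give the required vote.

A: 3/4 of 2558345 = 1918758.75, rounded up to 1918759; 1,918,759 required, 1,919,032 in favor — approved.
B: a majority of 567003 is 283502; 283,502 required, 283,564 in favor — approved.
C: 3/5 of 677626 = 406575.60, rounded up to 406576; 406,576 required, 406,683 in favor — approved.
D: 2/3 of 2968553 = 1979035.33, rounded up to 1979036; 1,979,036 required, 1,978,333 in favor — not approved.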